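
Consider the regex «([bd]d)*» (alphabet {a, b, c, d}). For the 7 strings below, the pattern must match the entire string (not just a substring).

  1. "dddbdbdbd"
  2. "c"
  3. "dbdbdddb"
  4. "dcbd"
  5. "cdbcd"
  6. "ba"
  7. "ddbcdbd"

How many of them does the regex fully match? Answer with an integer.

0

1 → no match
2 → no match
3 → no match
4 → no match
5 → no match
6 → no match
7 → no match
Total matched: 0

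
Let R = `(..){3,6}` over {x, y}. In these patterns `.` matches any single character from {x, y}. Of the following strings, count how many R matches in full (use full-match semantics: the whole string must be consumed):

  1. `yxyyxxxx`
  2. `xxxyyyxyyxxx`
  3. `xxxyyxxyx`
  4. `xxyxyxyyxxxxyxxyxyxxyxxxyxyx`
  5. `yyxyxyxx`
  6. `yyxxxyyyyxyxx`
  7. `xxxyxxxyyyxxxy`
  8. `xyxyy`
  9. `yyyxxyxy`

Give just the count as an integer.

1 → match
2 → match
3 → no match
4 → no match
5 → match
6 → no match
7 → no match
8 → no match
9 → match
Total matched: 4

4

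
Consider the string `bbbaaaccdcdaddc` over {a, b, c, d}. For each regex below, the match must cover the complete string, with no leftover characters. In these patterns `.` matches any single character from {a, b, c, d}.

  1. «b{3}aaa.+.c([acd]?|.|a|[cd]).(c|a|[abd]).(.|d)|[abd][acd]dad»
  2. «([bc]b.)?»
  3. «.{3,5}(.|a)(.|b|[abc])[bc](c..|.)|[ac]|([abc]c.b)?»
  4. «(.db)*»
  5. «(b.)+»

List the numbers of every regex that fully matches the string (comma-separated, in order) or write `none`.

1 → match
2 → no match
3 → no match
4 → no match
5 → no match

1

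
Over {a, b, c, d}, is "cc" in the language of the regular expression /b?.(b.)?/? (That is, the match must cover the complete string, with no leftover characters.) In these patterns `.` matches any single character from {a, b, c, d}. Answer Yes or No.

No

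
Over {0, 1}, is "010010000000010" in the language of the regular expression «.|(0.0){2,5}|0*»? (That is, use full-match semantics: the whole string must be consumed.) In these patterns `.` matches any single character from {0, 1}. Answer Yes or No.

Yes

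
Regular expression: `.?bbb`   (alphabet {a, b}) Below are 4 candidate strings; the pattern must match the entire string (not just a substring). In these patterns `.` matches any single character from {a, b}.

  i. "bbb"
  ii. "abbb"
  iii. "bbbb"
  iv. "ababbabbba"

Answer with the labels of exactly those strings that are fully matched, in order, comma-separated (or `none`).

i, ii, iii

i → match
ii → match
iii → match
iv → no match — must end with "bbb"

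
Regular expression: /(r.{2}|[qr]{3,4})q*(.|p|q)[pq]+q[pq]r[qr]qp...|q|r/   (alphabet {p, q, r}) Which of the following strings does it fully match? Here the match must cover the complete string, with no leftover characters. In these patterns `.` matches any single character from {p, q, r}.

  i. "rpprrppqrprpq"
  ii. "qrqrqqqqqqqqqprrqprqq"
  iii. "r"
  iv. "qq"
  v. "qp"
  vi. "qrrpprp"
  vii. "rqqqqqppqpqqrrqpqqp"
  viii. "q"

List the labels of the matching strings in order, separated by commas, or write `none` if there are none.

i → no match
ii → match
iii → match
iv → no match
v → no match
vi → no match
vii → match
viii → match

ii, iii, vii, viii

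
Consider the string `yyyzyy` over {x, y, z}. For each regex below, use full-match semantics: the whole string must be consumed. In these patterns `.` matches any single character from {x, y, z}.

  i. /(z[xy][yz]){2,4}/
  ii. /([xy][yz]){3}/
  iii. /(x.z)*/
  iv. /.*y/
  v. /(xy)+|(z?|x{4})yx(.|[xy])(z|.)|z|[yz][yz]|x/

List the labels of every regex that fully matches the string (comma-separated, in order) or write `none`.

ii, iv

i → no match — must start with `z`
ii → match
iii → no match
iv → match
v → no match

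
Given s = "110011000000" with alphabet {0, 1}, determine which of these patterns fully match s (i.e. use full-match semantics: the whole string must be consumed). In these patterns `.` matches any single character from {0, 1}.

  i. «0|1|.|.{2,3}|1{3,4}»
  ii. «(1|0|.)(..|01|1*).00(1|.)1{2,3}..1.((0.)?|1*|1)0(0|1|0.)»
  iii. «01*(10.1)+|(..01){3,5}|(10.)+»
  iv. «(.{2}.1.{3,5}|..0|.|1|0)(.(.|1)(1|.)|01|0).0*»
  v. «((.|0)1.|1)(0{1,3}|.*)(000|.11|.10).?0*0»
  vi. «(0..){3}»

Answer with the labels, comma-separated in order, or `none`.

iv, v

i → no match
ii → no match
iii → no match
iv → match
v → match
vi → no match — must start with "0"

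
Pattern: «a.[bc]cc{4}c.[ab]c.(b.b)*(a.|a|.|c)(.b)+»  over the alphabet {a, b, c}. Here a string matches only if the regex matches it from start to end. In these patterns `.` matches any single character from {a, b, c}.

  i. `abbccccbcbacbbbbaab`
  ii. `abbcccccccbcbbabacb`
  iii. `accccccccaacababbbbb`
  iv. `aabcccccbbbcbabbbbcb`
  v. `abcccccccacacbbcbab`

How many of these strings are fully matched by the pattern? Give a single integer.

i → no match
ii → match
iii → match
iv → no match
v → no match
Total matched: 2

2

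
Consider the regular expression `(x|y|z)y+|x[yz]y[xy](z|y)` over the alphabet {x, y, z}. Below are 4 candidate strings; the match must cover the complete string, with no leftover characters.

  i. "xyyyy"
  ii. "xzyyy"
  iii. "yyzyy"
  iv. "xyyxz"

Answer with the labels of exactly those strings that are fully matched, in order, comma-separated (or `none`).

i → match
ii → match
iii → no match
iv → match

i, ii, iv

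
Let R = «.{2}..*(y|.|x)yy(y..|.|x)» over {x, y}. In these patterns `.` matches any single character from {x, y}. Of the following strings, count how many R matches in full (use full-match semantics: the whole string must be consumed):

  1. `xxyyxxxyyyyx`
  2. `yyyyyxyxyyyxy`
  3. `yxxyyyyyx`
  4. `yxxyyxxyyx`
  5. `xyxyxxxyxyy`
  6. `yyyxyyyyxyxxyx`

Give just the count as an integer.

1 → match
2 → match
3 → match
4 → match
5 → no match
6 → no match
Total matched: 4

4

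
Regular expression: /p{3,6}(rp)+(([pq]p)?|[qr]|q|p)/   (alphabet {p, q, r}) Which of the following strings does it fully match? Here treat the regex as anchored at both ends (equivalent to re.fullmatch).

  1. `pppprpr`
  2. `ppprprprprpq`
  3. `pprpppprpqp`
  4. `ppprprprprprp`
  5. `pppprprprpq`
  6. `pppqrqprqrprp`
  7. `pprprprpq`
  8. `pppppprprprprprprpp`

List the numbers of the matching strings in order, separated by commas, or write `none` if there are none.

1 → match
2 → match
3 → no match
4 → match
5 → match
6 → no match
7 → no match
8 → match

1, 2, 4, 5, 8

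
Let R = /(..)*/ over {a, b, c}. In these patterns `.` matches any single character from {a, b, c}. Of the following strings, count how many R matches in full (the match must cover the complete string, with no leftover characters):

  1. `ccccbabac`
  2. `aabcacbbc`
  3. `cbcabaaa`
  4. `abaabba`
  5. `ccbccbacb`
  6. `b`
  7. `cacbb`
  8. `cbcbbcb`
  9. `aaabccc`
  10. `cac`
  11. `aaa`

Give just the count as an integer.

1

1 → no match
2 → no match
3 → match
4 → no match
5 → no match
6 → no match
7 → no match
8 → no match
9 → no match
10 → no match
11 → no match
Total matched: 1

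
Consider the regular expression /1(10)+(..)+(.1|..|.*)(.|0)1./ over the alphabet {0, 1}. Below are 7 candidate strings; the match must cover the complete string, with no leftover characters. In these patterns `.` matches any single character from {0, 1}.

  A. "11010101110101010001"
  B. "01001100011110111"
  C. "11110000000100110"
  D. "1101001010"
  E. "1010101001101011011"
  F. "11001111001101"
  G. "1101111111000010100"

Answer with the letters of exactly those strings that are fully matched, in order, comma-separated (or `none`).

A → no match
B → no match — must start with "110"
C → no match — must start with "110"
D → match
E → no match — must start with "110"
F → no match
G → no match

D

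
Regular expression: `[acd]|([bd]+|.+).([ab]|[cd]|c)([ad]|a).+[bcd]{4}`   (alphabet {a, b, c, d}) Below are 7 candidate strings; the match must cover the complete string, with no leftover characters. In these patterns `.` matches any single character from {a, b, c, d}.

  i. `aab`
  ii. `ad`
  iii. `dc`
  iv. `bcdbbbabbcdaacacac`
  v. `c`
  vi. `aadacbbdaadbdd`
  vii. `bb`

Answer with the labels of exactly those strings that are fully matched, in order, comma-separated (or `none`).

v, vi

i → no match
ii → no match
iii → no match
iv → no match
v → match
vi → match
vii → no match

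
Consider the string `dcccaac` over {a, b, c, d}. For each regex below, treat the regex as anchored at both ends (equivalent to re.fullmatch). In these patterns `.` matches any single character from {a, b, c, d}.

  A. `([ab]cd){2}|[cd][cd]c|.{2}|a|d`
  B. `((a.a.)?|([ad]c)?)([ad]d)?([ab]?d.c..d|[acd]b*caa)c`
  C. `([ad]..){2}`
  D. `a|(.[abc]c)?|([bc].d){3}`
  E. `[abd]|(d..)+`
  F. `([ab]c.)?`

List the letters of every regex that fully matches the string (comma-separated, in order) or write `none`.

A → no match
B → match
C → no match
D → no match
E → no match
F → no match

B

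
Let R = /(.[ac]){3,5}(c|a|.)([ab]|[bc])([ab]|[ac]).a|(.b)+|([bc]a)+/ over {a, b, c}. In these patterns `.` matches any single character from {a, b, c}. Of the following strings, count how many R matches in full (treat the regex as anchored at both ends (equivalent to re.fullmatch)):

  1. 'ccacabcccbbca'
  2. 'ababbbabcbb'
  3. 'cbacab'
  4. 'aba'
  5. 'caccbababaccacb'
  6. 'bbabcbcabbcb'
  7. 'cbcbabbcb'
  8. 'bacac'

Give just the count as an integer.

0

1 → no match
2 → no match
3 → no match
4 → no match
5 → no match
6 → no match
7 → no match
8 → no match
Total matched: 0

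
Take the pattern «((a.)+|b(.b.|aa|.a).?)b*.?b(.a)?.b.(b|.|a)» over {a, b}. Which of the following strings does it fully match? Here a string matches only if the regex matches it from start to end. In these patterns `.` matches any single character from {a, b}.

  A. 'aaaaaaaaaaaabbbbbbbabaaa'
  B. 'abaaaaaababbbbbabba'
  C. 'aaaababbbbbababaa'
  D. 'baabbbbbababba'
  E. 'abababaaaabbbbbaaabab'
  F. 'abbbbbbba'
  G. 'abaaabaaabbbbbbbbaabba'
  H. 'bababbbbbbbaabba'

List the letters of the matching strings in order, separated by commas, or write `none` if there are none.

D, E, F, G, H

A → no match
B → no match
C → no match
D → match
E → match
F. 'abbbbbbba' → match
G → match
H → match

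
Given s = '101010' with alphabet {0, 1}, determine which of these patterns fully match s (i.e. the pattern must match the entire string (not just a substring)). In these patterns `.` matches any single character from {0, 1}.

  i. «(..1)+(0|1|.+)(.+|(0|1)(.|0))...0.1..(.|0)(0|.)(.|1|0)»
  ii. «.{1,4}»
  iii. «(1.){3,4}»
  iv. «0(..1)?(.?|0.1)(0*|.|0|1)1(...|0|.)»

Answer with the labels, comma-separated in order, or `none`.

iii

i → no match
ii → no match
iii → match
iv → no match — must start with '0'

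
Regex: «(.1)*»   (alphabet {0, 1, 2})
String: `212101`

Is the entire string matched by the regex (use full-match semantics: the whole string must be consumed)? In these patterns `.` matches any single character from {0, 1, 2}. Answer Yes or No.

Yes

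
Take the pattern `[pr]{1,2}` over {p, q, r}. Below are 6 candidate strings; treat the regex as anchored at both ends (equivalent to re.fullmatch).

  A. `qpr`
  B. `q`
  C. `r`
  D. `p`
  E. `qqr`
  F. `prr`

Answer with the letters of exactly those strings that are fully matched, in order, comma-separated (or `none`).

C, D

A → no match
B → no match
C → match
D → match
E → no match
F → no match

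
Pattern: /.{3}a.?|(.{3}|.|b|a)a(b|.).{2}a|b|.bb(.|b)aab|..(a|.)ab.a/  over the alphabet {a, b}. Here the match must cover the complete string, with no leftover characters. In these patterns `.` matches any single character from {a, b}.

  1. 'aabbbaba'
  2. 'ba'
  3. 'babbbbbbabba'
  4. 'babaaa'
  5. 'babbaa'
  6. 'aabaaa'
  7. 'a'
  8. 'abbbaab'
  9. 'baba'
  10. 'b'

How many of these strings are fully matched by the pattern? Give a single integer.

1 → no match
2 → no match
3 → no match
4 → match
5 → match
6 → match
7 → no match
8 → match
9 → match
10 → match
Total matched: 6

6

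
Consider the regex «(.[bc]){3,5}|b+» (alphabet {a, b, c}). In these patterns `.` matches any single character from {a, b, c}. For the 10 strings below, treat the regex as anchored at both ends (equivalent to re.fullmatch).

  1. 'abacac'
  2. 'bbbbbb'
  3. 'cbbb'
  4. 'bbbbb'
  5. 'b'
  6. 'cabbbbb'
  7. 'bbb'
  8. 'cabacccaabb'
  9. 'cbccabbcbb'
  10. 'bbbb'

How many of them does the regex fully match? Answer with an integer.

7

1 → match
2 → match
3 → no match
4 → match
5 → match
6 → no match
7 → match
8 → no match
9 → match
10 → match
Total matched: 7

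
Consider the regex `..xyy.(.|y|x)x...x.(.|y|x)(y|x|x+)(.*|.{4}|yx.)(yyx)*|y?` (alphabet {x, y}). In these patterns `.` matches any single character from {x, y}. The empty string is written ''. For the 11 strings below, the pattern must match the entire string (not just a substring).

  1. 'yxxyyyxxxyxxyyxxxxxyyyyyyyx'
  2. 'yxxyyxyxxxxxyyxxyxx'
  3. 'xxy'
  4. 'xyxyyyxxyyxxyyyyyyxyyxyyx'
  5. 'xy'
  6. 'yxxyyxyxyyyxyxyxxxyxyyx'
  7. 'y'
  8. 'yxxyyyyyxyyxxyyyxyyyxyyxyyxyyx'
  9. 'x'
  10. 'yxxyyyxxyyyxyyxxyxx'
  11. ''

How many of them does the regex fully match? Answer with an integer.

1 → match
2 → match
3 → no match
4 → match
5 → no match
6 → match
7 → match
8 → no match
9 → no match
10 → match
11 → match
Total matched: 7

7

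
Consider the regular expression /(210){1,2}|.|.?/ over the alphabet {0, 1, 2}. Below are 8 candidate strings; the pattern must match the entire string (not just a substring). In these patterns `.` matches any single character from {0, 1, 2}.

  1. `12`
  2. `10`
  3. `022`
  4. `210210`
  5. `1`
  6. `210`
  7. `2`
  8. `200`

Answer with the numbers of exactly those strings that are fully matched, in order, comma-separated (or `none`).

4, 5, 6, 7

1 → no match
2 → no match
3 → no match
4 → match
5 → match
6 → match
7 → match
8 → no match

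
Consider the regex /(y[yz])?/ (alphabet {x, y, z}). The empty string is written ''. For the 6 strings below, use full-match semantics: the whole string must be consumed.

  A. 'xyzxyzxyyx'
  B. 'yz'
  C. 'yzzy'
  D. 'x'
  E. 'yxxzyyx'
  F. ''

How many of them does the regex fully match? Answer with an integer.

A → no match
B → match
C → no match
D → no match
E → no match
F → match
Total matched: 2

2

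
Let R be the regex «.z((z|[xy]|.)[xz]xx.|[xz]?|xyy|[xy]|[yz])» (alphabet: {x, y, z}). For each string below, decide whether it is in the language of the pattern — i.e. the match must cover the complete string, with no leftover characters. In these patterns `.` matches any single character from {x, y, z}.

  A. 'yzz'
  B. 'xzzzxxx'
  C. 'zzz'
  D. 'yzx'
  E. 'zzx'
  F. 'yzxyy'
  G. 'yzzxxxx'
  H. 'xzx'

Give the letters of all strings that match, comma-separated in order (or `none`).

A → match
B → match
C → match
D → match
E → match
F → match
G → match
H → match

A, B, C, D, E, F, G, H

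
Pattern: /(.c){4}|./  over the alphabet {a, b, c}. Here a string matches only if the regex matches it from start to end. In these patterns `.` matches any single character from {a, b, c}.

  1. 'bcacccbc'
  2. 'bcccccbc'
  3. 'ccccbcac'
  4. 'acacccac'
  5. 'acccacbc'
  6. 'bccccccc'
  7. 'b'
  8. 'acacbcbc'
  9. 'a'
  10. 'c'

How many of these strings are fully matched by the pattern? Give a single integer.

1 → match
2 → match
3 → match
4 → match
5 → match
6 → match
7 → match
8 → match
9 → match
10 → match
Total matched: 10

10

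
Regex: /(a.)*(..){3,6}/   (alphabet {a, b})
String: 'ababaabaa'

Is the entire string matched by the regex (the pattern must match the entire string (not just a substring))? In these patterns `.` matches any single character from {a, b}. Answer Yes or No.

No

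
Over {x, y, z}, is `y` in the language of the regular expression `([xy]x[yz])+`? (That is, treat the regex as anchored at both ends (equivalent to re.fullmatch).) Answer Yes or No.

No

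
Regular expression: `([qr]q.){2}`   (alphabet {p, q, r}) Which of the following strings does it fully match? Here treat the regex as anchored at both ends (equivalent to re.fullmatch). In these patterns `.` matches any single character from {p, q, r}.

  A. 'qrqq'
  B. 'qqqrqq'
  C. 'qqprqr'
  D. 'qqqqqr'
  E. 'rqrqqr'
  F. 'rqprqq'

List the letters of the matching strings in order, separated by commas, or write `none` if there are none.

B, C, D, E, F

A → no match
B → match
C → match
D → match
E → match
F → match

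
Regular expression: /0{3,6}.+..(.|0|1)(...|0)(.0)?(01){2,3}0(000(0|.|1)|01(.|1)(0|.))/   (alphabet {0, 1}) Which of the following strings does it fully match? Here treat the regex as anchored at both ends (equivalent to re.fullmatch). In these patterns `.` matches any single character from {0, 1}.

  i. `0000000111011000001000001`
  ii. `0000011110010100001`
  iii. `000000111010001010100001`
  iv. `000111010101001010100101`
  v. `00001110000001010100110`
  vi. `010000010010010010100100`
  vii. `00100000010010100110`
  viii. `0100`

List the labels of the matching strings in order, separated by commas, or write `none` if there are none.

i → no match
ii → match
iii → match
iv → match
v → match
vi → no match
vii → no match
viii → no match

ii, iii, iv, v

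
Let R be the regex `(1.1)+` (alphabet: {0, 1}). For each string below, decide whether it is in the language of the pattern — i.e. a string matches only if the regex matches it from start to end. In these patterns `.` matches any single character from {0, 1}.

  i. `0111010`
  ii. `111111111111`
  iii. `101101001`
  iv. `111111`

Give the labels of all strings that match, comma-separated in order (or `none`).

i → no match — must start with `1`
ii → match
iii → no match
iv → match

ii, iv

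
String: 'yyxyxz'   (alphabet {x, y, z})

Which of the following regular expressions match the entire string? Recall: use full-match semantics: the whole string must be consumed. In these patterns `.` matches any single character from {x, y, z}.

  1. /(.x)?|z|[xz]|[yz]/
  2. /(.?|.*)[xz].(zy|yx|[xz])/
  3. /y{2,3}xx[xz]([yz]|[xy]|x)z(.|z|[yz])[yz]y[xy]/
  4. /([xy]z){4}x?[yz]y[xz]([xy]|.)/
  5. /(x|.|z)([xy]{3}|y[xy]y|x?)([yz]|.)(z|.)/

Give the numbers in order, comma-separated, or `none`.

5

1 → no match
2 → no match
3 → no match
4 → no match
5 → match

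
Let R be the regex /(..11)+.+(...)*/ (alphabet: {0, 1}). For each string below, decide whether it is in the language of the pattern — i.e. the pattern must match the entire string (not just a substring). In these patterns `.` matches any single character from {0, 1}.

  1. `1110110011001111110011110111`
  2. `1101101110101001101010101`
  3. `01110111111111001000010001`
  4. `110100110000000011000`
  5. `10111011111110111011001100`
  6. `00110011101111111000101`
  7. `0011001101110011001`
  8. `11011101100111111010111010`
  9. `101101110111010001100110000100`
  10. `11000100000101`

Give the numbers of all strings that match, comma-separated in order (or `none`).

3, 5, 6, 7, 9

1 → no match
2 → no match
3 → match
4 → no match
5 → match
6 → match
7 → match
8 → no match
9 → match
10 → no match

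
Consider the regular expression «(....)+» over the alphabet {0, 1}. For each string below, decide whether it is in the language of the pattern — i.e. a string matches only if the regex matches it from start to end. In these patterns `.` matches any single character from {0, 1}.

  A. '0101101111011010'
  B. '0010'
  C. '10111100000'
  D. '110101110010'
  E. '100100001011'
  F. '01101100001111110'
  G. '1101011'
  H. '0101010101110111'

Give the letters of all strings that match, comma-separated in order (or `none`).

A → match
B. '0010' → match
C. '10111100000' → no match
D. '110101110010' → match
E. '100100001011' → match
F → no match
G. '1101011' → no match
H → match

A, B, D, E, H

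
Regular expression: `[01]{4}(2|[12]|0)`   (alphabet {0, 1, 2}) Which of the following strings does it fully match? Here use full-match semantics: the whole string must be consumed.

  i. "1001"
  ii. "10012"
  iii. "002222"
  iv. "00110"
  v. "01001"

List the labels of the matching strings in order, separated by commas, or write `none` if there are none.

ii, iv, v

i → no match
ii → match
iii → no match
iv → match
v → match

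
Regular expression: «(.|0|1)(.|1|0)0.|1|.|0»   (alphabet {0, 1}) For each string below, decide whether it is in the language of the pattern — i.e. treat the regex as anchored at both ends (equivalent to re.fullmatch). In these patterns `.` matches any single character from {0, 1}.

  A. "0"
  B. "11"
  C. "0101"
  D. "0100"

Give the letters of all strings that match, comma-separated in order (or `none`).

A → match
B → no match
C → match
D → match

A, C, D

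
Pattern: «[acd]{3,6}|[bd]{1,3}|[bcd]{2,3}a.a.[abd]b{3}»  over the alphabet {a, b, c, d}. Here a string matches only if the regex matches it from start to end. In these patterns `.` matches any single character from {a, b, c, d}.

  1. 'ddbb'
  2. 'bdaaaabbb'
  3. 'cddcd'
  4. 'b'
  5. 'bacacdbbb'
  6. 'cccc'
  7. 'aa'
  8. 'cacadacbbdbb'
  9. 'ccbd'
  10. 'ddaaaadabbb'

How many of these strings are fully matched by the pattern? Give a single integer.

1 → no match
2 → no match
3 → match
4 → match
5 → no match
6 → match
7 → no match
8 → no match
9 → no match
10 → no match
Total matched: 3

3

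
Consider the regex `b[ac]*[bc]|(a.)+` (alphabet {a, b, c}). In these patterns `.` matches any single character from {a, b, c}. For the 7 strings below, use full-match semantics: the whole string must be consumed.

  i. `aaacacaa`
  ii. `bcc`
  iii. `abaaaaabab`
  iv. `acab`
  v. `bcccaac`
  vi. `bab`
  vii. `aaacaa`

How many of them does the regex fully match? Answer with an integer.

i. `aaacacaa` → match
ii. `bcc` → match
iii. `abaaaaabab` → match
iv. `acab` → match
v. `bcccaac` → match
vi. `bab` → match
vii. `aaacaa` → match
Total matched: 7

7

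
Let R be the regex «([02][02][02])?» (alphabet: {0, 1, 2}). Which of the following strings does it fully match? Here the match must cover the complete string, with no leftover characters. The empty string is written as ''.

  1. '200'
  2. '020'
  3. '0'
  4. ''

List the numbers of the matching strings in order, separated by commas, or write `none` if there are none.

1 → match
2 → match
3 → no match
4 → match

1, 2, 4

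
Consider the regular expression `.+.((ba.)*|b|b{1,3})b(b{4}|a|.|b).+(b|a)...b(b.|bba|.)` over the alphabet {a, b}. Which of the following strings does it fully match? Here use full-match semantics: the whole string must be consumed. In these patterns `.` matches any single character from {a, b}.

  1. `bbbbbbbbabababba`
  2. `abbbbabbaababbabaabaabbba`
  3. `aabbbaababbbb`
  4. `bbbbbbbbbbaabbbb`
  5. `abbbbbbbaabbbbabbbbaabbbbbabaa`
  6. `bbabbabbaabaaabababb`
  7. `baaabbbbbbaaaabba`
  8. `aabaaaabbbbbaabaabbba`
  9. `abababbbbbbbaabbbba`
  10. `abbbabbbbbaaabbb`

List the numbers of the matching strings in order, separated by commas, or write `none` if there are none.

1, 2, 3, 4, 6, 7, 8, 9, 10

1 → match
2 → match
3 → match
4 → match
5 → no match
6 → match
7 → match
8 → match
9 → match
10 → match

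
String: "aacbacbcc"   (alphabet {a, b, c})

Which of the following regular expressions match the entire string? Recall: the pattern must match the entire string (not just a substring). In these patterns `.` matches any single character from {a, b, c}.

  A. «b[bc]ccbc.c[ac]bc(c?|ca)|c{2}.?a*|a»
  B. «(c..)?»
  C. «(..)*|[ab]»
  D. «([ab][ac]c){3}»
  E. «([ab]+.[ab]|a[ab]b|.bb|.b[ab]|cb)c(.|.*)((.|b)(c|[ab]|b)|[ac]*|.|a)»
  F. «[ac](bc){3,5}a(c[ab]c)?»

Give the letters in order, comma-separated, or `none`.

D

A → no match
B → no match
C → no match
D → match
E → no match
F → no match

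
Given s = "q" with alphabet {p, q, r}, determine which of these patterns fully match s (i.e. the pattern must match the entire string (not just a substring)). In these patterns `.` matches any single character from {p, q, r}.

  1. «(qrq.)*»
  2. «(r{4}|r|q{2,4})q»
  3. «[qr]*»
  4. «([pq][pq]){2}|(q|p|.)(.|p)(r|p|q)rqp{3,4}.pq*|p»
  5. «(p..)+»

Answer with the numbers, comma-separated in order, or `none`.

3

1 → no match
2 → no match
3 → match
4 → no match
5 → no match — must start with "p"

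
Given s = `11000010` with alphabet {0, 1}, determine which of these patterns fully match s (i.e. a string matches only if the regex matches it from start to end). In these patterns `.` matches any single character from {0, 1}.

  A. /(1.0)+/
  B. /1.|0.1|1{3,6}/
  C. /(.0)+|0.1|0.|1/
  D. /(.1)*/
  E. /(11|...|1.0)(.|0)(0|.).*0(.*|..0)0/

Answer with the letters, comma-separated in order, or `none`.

E

A → no match
B → no match
C → no match
D → no match
E → match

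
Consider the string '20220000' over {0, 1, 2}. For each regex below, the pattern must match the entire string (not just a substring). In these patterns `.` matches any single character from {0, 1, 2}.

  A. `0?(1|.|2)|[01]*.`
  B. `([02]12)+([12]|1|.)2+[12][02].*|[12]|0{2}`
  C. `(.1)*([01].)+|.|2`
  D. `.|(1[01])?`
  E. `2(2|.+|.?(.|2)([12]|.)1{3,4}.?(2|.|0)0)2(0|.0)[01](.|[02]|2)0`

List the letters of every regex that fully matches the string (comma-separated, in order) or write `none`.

E

A → no match
B → no match
C → no match
D → no match
E → match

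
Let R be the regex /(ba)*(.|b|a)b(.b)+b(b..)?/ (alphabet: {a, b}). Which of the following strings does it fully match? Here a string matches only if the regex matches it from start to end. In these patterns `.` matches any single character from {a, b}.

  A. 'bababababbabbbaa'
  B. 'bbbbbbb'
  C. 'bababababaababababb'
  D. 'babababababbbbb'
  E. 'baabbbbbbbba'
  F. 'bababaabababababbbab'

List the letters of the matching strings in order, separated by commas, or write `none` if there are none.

A → match
B → match
C → match
D → match
E → match
F → match

A, B, C, D, E, F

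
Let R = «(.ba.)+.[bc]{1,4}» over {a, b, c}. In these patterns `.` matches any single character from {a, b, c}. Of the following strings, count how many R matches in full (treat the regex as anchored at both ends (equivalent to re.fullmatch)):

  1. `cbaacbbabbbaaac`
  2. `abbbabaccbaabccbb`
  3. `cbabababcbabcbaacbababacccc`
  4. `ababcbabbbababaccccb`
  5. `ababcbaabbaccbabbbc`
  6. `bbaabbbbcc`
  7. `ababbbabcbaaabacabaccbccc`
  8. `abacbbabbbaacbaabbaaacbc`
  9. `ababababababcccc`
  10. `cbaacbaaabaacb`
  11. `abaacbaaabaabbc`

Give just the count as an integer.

1 → no match
2 → no match
3 → match
4 → match
5 → match
6. `bbaabbbbcc` → no match
7 → match
8 → match
9 → match
10 → match
11 → match
Total matched: 8

8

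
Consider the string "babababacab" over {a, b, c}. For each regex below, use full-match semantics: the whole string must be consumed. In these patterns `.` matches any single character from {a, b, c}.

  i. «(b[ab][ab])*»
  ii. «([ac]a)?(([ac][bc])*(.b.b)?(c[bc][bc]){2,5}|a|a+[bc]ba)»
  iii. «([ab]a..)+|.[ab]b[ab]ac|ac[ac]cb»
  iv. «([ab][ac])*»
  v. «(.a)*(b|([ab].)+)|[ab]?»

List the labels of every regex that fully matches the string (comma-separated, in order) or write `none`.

v

i → no match
ii → no match
iii → no match
iv → no match
v → match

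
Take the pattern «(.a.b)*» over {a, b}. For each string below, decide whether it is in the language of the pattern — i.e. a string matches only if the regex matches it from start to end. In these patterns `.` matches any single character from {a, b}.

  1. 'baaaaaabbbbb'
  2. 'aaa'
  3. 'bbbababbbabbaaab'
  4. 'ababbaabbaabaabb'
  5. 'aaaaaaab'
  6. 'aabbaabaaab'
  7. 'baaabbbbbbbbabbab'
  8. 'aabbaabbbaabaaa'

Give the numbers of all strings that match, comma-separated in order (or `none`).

none

1 → no match
2 → no match
3 → no match
4 → no match
5 → no match
6 → no match
7 → no match
8 → no match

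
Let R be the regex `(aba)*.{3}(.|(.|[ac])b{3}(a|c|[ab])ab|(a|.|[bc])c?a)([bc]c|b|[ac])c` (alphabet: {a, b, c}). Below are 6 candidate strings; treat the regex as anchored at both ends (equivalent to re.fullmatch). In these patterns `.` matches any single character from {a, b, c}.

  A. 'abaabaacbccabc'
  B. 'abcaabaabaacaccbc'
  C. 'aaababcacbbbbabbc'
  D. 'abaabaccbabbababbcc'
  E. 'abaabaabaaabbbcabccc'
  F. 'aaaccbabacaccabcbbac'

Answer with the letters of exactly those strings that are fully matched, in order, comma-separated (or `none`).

A

A → match
B → no match
C → no match
D → no match
E → no match
F → no match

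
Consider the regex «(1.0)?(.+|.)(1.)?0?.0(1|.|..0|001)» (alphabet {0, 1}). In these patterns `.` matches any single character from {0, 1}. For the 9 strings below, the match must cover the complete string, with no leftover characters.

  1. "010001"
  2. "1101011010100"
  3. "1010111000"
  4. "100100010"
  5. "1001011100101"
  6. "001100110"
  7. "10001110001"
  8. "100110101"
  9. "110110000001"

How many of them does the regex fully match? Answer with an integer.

1 → match
2 → match
3 → match
4 → match
5 → match
6 → match
7 → match
8 → match
9 → match
Total matched: 9

9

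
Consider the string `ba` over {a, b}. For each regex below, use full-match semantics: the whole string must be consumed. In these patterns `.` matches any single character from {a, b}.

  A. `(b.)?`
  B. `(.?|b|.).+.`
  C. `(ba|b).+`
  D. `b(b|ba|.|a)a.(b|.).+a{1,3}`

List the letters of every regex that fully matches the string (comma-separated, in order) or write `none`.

A, B, C

A → match
B → match
C → match
D → no match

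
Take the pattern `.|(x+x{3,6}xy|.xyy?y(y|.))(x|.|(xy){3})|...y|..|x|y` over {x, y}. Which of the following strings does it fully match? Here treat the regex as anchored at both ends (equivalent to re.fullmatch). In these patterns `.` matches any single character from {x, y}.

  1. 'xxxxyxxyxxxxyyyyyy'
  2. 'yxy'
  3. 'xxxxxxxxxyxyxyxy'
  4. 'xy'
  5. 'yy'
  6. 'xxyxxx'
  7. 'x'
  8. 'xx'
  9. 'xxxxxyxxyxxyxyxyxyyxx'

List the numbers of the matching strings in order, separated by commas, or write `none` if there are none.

1 → no match
2 → no match
3 → match
4 → match
5 → match
6 → no match
7 → match
8 → match
9 → no match

3, 4, 5, 7, 8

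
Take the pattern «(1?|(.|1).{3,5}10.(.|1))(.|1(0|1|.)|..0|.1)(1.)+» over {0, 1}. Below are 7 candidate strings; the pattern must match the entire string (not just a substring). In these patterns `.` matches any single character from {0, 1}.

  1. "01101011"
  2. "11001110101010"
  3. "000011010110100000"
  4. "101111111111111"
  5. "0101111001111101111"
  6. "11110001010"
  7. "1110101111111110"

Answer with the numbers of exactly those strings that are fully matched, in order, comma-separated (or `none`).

1, 2, 4, 5, 7

1 → match
2 → match
3 → no match
4 → match
5 → match
6 → no match
7 → match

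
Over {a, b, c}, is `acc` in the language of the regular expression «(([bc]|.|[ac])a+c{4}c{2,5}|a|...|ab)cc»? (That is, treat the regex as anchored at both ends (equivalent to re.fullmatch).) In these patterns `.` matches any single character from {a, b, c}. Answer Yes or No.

Yes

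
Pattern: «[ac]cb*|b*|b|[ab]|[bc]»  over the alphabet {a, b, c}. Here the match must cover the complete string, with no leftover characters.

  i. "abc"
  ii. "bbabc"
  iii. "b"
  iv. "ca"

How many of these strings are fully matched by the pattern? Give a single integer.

1

i → no match
ii → no match
iii → match
iv → no match
Total matched: 1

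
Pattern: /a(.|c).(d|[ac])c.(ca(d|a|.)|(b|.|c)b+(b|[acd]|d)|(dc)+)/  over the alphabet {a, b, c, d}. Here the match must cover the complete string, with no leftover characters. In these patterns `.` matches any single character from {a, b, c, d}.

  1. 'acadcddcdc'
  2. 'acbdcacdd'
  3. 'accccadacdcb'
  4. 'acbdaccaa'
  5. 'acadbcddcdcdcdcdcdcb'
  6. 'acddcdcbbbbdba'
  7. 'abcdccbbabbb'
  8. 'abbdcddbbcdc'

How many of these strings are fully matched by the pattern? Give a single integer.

1

1 → match
2 → no match
3 → no match
4 → no match
5 → no match
6 → no match
7 → no match
8 → no match
Total matched: 1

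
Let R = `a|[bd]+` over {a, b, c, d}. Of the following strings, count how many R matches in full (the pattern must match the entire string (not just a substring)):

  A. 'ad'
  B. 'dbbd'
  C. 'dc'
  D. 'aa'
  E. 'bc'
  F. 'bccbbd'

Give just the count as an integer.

1

A → no match
B → match
C → no match
D → no match
E → no match
F → no match
Total matched: 1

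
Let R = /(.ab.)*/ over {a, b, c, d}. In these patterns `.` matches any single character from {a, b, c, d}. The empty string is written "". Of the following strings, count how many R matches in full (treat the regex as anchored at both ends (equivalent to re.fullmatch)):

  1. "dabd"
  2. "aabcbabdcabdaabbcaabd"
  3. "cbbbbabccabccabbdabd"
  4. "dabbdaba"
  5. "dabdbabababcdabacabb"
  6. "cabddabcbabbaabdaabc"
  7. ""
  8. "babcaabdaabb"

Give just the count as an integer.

1. "dabd" → match
2 → no match
3 → no match
4. "dabbdaba" → match
5 → match
6 → match
7. "" → match
8. "babcaabdaabb" → match
Total matched: 6

6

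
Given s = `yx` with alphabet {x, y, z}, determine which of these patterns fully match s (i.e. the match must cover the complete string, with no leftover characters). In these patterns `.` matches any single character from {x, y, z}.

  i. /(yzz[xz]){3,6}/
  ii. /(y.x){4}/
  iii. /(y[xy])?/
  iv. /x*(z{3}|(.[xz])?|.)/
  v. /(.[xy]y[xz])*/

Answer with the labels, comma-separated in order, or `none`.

i → no match — must start with `yzz`
ii → no match
iii → match
iv → match
v → no match

iii, iv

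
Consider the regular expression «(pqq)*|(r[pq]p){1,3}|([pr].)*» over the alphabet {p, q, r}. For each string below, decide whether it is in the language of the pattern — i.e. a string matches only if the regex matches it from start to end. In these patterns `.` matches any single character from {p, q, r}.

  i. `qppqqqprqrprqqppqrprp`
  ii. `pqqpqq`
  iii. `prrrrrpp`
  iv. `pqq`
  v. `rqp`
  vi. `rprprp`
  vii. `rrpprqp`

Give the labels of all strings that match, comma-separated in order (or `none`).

i → no match
ii → match
iii → match
iv → match
v → match
vi → match
vii → no match

ii, iii, iv, v, vi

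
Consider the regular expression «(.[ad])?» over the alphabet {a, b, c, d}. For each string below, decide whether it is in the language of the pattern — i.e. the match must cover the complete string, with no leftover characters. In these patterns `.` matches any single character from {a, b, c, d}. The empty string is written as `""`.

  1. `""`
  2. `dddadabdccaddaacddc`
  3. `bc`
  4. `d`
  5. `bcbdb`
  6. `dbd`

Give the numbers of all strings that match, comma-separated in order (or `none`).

1 → match
2 → no match
3 → no match
4 → no match
5 → no match
6 → no match

1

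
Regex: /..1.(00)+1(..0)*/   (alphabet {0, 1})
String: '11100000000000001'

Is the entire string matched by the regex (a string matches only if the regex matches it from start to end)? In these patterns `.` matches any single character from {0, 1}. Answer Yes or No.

Yes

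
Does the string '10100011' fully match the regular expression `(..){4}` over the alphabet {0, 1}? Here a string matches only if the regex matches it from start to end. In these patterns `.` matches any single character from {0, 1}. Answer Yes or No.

Yes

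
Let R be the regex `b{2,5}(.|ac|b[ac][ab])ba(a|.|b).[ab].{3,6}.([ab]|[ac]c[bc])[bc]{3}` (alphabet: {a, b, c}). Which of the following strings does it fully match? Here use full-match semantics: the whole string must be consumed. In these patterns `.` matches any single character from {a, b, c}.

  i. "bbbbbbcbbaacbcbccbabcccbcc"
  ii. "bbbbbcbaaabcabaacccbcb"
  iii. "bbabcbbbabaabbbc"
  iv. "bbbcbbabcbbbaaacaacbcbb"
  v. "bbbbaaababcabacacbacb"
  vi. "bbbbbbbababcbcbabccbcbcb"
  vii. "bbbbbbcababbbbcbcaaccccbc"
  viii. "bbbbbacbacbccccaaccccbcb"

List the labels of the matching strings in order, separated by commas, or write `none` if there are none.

i, ii, iv, vii

i → match
ii → match
iii → no match
iv → match
v → no match
vi → no match
vii → match
viii → no match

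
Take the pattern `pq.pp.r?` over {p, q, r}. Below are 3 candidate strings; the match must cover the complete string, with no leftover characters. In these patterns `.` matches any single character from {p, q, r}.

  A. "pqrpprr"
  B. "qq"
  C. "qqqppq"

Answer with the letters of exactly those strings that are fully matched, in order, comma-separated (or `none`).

A

A → match
B → no match — must start with "pq"
C → no match — must start with "pq"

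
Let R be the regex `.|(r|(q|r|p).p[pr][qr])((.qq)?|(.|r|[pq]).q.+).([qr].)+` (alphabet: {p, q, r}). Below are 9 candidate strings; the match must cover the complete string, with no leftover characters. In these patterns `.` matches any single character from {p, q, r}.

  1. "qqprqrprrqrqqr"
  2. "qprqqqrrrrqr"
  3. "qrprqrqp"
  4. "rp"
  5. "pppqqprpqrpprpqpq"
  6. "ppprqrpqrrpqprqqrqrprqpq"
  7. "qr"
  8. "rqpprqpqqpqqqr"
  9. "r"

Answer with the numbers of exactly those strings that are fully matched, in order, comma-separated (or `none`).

1 → no match
2 → no match
3 → match
4 → no match
5 → no match
6 → no match
7 → no match
8 → match
9 → match

3, 8, 9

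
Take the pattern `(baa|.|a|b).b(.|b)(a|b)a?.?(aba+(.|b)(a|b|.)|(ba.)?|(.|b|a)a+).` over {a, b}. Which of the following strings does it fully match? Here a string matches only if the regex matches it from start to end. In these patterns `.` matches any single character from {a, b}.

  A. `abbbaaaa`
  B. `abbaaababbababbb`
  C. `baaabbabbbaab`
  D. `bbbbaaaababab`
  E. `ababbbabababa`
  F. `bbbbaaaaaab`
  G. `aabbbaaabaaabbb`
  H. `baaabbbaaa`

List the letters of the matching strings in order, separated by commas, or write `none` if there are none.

A, D, F, G, H

A. `abbbaaaa` → match
B → no match
C → no match
D → match
E → no match
F. `bbbbaaaaaab` → match
G → match
H. `baaabbbaaa` → match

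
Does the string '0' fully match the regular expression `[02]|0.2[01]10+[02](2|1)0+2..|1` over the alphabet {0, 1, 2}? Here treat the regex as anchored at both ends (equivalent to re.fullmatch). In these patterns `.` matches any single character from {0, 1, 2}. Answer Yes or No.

Yes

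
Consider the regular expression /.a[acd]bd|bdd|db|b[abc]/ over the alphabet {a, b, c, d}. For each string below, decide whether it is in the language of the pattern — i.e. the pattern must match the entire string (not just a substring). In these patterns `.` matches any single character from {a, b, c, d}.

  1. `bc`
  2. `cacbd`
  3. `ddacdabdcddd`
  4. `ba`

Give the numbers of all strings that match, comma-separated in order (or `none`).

1, 2, 4

1. `bc` → match
2. `cacbd` → match
3. `ddacdabdcddd` → no match
4. `ba` → match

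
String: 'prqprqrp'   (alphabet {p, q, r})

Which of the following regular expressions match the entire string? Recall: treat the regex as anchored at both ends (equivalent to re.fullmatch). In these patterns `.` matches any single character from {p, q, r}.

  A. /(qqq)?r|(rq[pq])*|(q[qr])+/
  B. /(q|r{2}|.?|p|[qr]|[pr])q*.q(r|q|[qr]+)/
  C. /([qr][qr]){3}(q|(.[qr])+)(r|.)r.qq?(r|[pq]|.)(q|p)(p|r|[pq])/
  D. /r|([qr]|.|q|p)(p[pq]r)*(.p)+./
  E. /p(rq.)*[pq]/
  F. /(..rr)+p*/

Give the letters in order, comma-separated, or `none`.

E

A → no match
B → no match
C → no match
D → no match
E → match
F → no match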